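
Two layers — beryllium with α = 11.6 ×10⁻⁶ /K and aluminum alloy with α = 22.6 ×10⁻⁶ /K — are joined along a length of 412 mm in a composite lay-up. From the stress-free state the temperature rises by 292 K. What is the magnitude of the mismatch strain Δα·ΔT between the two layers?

3.21×10⁻³

Δα = |11.6 − 22.6|×10⁻⁶/K = 11.0×10⁻⁶/K.
Mismatch strain = Δα·ΔT = 11.0×10⁻⁶ × 292.0 = 3.21×10⁻³.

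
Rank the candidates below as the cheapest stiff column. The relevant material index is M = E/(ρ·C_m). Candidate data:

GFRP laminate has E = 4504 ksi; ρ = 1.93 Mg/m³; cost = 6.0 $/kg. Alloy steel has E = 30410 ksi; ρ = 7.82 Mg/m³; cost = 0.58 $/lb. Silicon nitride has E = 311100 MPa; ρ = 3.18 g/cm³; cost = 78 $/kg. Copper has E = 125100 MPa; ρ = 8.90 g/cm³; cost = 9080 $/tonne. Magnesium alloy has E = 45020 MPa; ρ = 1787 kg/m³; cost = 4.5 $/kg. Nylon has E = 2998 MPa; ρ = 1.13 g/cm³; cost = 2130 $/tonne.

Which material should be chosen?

alloy steel

After converting to SI:
  GFRP laminate: E = 31.05 GPa, ρ = 1930 kg/m³, cost = 6.000 $/kg
  alloy steel: E = 209.7 GPa, ρ = 7820 kg/m³, cost = 1.279 $/kg
  silicon nitride: E = 311.1 GPa, ρ = 3180 kg/m³, cost = 78.00 $/kg
  copper: E = 125.1 GPa, ρ = 8900 kg/m³, cost = 9.080 $/kg
  magnesium alloy: E = 45.02 GPa, ρ = 1787 kg/m³, cost = 4.500 $/kg
  nylon: E = 2.998 GPa, ρ = 1130 kg/m³, cost = 2.130 $/kg
  alloy steel: M = 21.0 MN·m per $
  magnesium alloy: M = 5.60 MN·m per $
  GFRP laminate: M = 2.68 MN·m per $
  copper: M = 1.55 MN·m per $
  silicon nitride: M = 1.25 MN·m per $
  nylon: M = 1.25 MN·m per $
Alloy steel ranks first.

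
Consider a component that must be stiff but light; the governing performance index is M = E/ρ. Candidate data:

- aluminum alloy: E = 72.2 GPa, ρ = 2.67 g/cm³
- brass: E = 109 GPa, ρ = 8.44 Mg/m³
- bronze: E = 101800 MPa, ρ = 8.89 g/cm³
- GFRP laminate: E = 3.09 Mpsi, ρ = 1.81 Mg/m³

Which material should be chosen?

Convert each candidate to consistent units, then evaluate M:
  aluminum alloy: E = 72.20 GPa, ρ = 2670 kg/m³
  brass: E = 109.0 GPa, ρ = 8440 kg/m³
  bronze: E = 101.8 GPa, ρ = 8890 kg/m³
  GFRP laminate: E = 21.30 GPa, ρ = 1810 kg/m³
  aluminum alloy: M = 27.0 MN·m/kg
  brass: M = 12.9 MN·m/kg
  GFRP laminate: M = 11.8 MN·m/kg
  bronze: M = 11.5 MN·m/kg
The maximum is for aluminum alloy.

aluminum alloy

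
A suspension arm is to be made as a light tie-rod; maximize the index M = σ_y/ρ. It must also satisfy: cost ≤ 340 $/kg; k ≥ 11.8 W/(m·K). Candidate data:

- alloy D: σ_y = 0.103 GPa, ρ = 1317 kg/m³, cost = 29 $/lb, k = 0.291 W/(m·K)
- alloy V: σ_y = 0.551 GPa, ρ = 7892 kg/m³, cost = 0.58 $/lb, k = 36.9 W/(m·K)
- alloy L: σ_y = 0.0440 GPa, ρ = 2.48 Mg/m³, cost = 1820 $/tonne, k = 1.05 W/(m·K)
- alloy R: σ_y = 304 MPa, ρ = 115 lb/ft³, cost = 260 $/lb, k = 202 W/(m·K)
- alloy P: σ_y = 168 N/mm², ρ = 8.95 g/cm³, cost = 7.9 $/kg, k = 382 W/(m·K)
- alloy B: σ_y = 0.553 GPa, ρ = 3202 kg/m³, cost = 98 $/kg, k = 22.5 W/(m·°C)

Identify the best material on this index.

Screen on constraints: cost ≤ 340 $/kg; k ≥ 11.8 W/(m·K). Survivors: alloy V, alloy P, alloy B.
In SI units:
  alloy V: σ_y = 551.0 MPa, ρ = 7892 kg/m³
  alloy P: σ_y = 168.0 MPa, ρ = 8950 kg/m³
  alloy B: σ_y = 553.0 MPa, ρ = 3202 kg/m³
  alloy B: M = 173 kN·m/kg
  alloy V: M = 69.8 kN·m/kg
  alloy P: M = 18.8 kN·m/kg
Alloy B has the largest M.

alloy B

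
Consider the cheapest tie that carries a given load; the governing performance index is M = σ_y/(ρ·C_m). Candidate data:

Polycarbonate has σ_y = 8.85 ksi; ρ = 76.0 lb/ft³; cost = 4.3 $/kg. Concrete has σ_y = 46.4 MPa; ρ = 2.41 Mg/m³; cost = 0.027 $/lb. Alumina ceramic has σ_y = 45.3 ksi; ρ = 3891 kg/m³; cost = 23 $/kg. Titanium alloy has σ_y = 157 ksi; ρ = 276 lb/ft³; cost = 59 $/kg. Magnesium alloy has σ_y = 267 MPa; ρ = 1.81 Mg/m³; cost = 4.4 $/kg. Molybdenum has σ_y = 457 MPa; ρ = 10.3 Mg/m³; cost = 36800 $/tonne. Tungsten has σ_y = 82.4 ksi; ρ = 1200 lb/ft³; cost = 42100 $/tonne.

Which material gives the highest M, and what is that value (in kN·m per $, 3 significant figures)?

In SI units:
  polycarbonate: σ_y = 61.02 MPa, ρ = 1217 kg/m³, cost = 4.300 $/kg
  concrete: σ_y = 46.40 MPa, ρ = 2410 kg/m³, cost = 0.05952 $/kg
  alumina ceramic: σ_y = 312.3 MPa, ρ = 3891 kg/m³, cost = 23.00 $/kg
  titanium alloy: σ_y = 1082 MPa, ρ = 4421 kg/m³, cost = 59.00 $/kg
  magnesium alloy: σ_y = 267.0 MPa, ρ = 1810 kg/m³, cost = 4.400 $/kg
  molybdenum: σ_y = 457.0 MPa, ρ = 10300 kg/m³, cost = 36.80 $/kg
  tungsten: σ_y = 568.1 MPa, ρ = 19220 kg/m³, cost = 42.10 $/kg
  concrete: M = 323 kN·m per $
  magnesium alloy: M = 33.5 kN·m per $
  polycarbonate: M = 11.7 kN·m per $
  titanium alloy: M = 4.15 kN·m per $
  alumina ceramic: M = 3.49 kN·m per $
  molybdenum: M = 1.21 kN·m per $
  tungsten: M = 0.702 kN·m per $
Highest index: concrete.

concrete, M = 323 kN·m per $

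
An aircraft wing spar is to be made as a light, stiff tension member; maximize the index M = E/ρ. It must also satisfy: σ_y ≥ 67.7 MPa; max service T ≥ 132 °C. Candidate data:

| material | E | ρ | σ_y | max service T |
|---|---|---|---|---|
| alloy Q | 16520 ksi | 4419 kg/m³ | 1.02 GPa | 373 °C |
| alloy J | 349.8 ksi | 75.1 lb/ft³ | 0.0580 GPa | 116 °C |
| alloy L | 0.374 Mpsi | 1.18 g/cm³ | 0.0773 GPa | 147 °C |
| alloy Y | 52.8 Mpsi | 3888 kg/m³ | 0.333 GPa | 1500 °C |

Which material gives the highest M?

Screen on constraints: σ_y ≥ 67.7 MPa; max service T ≥ 132 °C. Survivors: alloy Q, alloy L, alloy Y.
Putting every candidate on a common basis:
  alloy Q: E = 113.9 GPa, ρ = 4419 kg/m³
  alloy L: E = 2.579 GPa, ρ = 1180 kg/m³
  alloy Y: E = 364.0 GPa, ρ = 3888 kg/m³
  alloy Y: M = 93.6 MN·m/kg
  alloy Q: M = 25.8 MN·m/kg
  alloy L: M = 2.19 MN·m/kg
Alloy Y has the largest M.

alloy Y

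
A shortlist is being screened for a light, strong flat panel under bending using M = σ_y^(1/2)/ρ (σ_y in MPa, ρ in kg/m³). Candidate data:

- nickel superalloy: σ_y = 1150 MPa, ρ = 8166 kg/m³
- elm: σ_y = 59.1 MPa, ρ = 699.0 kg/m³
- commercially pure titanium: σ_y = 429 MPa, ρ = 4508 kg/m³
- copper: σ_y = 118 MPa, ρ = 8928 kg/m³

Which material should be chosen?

elm

Computing M directly (units already consistent):
  elm: M = 11.0×10⁻³
  commercially pure titanium: M = 4.59×10⁻³
  nickel superalloy: M = 4.15×10⁻³
  copper: M = 1.22×10⁻³
The maximum is for elm.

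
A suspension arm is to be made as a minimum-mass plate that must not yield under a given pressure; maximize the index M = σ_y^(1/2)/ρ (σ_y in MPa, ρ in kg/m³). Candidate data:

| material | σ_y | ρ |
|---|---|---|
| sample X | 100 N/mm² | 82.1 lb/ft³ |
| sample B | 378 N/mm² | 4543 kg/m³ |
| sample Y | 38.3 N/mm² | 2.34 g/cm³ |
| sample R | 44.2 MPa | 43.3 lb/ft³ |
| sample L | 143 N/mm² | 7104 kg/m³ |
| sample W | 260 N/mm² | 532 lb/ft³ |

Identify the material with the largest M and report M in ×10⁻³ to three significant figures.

sample R, M = 9.59×10⁻³

After converting to SI:
  sample X: σ_y = 100.0 MPa, ρ = 1315 kg/m³
  sample B: σ_y = 378.0 MPa, ρ = 4543 kg/m³
  sample Y: σ_y = 38.30 MPa, ρ = 2340 kg/m³
  sample R: σ_y = 44.20 MPa, ρ = 693.6 kg/m³
  sample L: σ_y = 143.0 MPa, ρ = 7104 kg/m³
  sample W: σ_y = 260.0 MPa, ρ = 8522 kg/m³
  sample R: M = 9.59×10⁻³
  sample X: M = 7.60×10⁻³
  sample B: M = 4.28×10⁻³
  sample Y: M = 2.64×10⁻³
  sample W: M = 1.89×10⁻³
  sample L: M = 1.68×10⁻³
Sample R ranks first.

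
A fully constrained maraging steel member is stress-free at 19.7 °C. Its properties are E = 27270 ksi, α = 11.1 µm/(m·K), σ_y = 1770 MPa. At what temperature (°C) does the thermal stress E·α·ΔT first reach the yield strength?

E = 27270 ksi = 188.0 GPa.
E·α·ΔT = 1770 MPa ⇒ ΔT = 1770 / (188.0×10³ × 11.1×10⁻⁶) = 848.1 K.
T = 19.7 + 848.1 = 867.8 °C.

868 °C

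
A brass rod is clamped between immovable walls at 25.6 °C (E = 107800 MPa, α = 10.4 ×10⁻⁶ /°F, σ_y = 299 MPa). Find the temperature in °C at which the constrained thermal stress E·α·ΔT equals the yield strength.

174 °C

E = 107800 MPa = 107.8 GPa.
α = 10.4×10⁻⁶/°F × 9/5 = 18.7×10⁻⁶/K.
E·α·ΔT = 299.0 MPa ⇒ ΔT = 299.0 / (107.8×10³ × 18.7×10⁻⁶) = 148.2 K.
T = 25.6 + 148.2 = 173.8 °C.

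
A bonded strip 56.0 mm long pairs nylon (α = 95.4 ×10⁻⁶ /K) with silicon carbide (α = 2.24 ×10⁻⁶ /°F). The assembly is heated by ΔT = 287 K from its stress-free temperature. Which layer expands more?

silicon carbide: α = 2.24×10⁻⁶/°F × 9/5 = 4.03×10⁻⁶/K.
α(nylon) = 95.4×10⁻⁶/K vs α(silicon carbide) = 4.03×10⁻⁶/K.
Higher α expands more for the same ΔT: nylon.

nylon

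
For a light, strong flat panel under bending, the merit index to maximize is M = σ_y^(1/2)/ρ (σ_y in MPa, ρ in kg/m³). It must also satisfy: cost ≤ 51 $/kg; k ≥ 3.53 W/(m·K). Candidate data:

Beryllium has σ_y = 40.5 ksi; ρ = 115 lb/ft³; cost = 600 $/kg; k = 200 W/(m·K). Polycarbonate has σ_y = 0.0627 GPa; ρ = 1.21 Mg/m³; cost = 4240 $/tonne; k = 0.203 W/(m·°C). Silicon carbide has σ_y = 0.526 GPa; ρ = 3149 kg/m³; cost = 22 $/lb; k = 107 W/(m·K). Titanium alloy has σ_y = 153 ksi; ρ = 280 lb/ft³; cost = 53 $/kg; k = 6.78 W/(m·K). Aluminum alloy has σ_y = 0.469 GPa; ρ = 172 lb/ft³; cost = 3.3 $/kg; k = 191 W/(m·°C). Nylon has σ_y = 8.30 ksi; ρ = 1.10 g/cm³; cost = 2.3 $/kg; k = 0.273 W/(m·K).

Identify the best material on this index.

Screen on constraints: cost ≤ 51 $/kg; k ≥ 3.53 W/(m·K). Survivors: silicon carbide, aluminum alloy.
Normalizing units and computing the index:
  silicon carbide: σ_y = 526.0 MPa, ρ = 3149 kg/m³
  aluminum alloy: σ_y = 469.0 MPa, ρ = 2755 kg/m³
  aluminum alloy: M = 7.86×10⁻³
  silicon carbide: M = 7.28×10⁻³
Highest index: aluminum alloy.

aluminum alloy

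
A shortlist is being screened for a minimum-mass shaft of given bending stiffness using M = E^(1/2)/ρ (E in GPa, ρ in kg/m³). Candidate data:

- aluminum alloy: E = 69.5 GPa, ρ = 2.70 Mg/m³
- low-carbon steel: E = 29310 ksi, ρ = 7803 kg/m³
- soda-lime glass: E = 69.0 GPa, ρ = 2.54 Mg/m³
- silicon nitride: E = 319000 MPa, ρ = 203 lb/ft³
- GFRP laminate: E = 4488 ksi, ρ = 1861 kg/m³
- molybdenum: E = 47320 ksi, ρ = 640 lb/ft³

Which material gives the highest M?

Convert each candidate to consistent units, then evaluate M:
  aluminum alloy: E = 69.50 GPa, ρ = 2700 kg/m³
  low-carbon steel: E = 202.1 GPa, ρ = 7803 kg/m³
  soda-lime glass: E = 69.00 GPa, ρ = 2540 kg/m³
  silicon nitride: E = 319.0 GPa, ρ = 3252 kg/m³
  GFRP laminate: E = 30.94 GPa, ρ = 1861 kg/m³
  molybdenum: E = 326.3 GPa, ρ = 10250 kg/m³
  silicon nitride: M = 5.49×10⁻³
  soda-lime glass: M = 3.27×10⁻³
  aluminum alloy: M = 3.09×10⁻³
  GFRP laminate: M = 2.99×10⁻³
  low-carbon steel: M = 1.82×10⁻³
  molybdenum: M = 1.76×10⁻³
Highest index: silicon nitride.

silicon nitride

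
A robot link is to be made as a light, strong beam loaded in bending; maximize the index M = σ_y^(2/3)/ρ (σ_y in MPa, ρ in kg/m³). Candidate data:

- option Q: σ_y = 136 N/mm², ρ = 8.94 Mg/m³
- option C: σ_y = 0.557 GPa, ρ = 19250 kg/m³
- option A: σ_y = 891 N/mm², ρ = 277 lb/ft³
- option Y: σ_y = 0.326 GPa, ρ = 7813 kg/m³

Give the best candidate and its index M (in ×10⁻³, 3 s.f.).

option A, M = 20.9×10⁻³

Convert each candidate to consistent units, then evaluate M:
  option Q: σ_y = 136.0 MPa, ρ = 8940 kg/m³
  option C: σ_y = 557.0 MPa, ρ = 19250 kg/m³
  option A: σ_y = 891.0 MPa, ρ = 4437 kg/m³
  option Y: σ_y = 326.0 MPa, ρ = 7813 kg/m³
  option A: M = 20.9×10⁻³
  option Y: M = 6.06×10⁻³
  option C: M = 3.52×10⁻³
  option Q: M = 2.96×10⁻³
Highest index: option A.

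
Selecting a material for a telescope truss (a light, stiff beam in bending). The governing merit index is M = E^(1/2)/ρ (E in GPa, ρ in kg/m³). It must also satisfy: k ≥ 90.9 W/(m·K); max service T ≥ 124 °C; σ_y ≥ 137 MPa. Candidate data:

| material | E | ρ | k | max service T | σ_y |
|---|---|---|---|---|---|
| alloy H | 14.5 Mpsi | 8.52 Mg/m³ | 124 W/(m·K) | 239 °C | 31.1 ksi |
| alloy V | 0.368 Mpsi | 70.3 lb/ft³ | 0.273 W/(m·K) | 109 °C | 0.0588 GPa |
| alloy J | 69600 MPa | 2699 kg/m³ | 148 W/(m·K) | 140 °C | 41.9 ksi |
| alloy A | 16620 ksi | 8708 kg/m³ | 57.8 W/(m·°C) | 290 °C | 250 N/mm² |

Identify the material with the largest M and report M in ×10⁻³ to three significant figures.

Screen on constraints: k ≥ 90.9 W/(m·K); max service T ≥ 124 °C; σ_y ≥ 137 MPa. Survivors: alloy H, alloy J.
In SI units:
  alloy H: E = 99.97 GPa, ρ = 8520 kg/m³
  alloy J: E = 69.60 GPa, ρ = 2699 kg/m³
  alloy J: M = 3.09×10⁻³
  alloy H: M = 1.17×10⁻³
The maximum is for alloy J.

alloy J, M = 3.09×10⁻³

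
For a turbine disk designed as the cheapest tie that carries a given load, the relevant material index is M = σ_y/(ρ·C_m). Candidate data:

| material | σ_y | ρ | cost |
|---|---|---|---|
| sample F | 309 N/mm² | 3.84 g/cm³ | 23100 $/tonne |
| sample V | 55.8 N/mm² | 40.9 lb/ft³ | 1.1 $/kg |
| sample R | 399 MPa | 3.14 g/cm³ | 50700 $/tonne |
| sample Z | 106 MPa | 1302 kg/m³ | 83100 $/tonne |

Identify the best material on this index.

Normalizing units and computing the index:
  sample F: σ_y = 309.0 MPa, ρ = 3840 kg/m³, cost = 23.10 $/kg
  sample V: σ_y = 55.80 MPa, ρ = 655.2 kg/m³, cost = 1.100 $/kg
  sample R: σ_y = 399.0 MPa, ρ = 3140 kg/m³, cost = 50.70 $/kg
  sample Z: σ_y = 106.0 MPa, ρ = 1302 kg/m³, cost = 83.10 $/kg
  sample V: M = 77.4 kN·m per $
  sample F: M = 3.48 kN·m per $
  sample R: M = 2.51 kN·m per $
  sample Z: M = 0.980 kN·m per $
Sample V ranks first.

sample V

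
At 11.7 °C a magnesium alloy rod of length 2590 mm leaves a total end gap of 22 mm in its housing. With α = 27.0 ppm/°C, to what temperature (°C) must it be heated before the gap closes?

326 °C

α·L₀·ΔT = 22.0 mm ⇒ ΔT = 22.0 / (27.0×10⁻⁶ × 2590.0) = 314.6 K.
T = 11.7 + 314.6 = 326.3 °C.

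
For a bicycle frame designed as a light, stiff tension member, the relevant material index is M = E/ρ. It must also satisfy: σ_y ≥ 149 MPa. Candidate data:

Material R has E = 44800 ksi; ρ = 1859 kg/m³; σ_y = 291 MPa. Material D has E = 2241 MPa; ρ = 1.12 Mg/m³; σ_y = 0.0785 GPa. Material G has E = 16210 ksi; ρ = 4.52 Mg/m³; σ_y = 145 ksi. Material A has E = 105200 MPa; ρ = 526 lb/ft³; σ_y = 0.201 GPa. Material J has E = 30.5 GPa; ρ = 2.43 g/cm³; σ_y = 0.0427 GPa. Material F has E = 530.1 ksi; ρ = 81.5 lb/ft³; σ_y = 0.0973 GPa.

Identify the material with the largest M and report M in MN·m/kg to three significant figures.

material R, M = 166 MN·m/kg

Screen on constraints: σ_y ≥ 149 MPa. Survivors: material R, material G, material A.
In SI units:
  material R: E = 308.9 GPa, ρ = 1859 kg/m³
  material G: E = 111.8 GPa, ρ = 4520 kg/m³
  material A: E = 105.2 GPa, ρ = 8426 kg/m³
  material R: M = 166 MN·m/kg
  material G: M = 24.7 MN·m/kg
  material A: M = 12.5 MN·m/kg
Material R has the largest M.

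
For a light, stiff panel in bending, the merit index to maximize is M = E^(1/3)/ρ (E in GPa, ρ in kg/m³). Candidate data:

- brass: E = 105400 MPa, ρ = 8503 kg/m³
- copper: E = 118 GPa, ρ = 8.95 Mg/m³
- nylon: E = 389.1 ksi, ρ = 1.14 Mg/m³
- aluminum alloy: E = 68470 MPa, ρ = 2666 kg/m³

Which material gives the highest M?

aluminum alloy

In SI units:
  brass: E = 105.4 GPa, ρ = 8503 kg/m³
  copper: E = 118.0 GPa, ρ = 8950 kg/m³
  nylon: E = 2.683 GPa, ρ = 1140 kg/m³
  aluminum alloy: E = 68.47 GPa, ρ = 2666 kg/m³
  aluminum alloy: M = 1.53×10⁻³
  nylon: M = 1.22×10⁻³
  brass: M = 0.556×10⁻³
  copper: M = 0.548×10⁻³
Highest index: aluminum alloy.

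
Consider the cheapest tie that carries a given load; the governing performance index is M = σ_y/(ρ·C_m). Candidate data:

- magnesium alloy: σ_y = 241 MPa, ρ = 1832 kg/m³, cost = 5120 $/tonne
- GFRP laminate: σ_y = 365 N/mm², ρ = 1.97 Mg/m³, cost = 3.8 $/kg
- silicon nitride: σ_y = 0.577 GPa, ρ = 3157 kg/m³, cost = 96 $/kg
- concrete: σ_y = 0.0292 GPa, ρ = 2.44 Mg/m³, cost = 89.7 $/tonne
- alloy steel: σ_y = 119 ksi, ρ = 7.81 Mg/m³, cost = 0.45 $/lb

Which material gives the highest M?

concrete

Putting every candidate on a common basis:
  magnesium alloy: σ_y = 241.0 MPa, ρ = 1832 kg/m³, cost = 5.120 $/kg
  GFRP laminate: σ_y = 365.0 MPa, ρ = 1970 kg/m³, cost = 3.800 $/kg
  silicon nitride: σ_y = 577.0 MPa, ρ = 3157 kg/m³, cost = 96.00 $/kg
  concrete: σ_y = 29.20 MPa, ρ = 2440 kg/m³, cost = 0.08970 $/kg
  alloy steel: σ_y = 820.5 MPa, ρ = 7810 kg/m³, cost = 0.9921 $/kg
  concrete: M = 133 kN·m per $
  alloy steel: M = 106 kN·m per $
  GFRP laminate: M = 48.8 kN·m per $
  magnesium alloy: M = 25.7 kN·m per $
  silicon nitride: M = 1.90 kN·m per $
Highest index: concrete.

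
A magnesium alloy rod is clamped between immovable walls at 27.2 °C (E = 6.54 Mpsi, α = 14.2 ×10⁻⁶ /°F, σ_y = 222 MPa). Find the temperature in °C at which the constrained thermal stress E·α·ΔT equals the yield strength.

220 °C

E = 6.54 Mpsi = 45.09 GPa.
α = 14.2×10⁻⁶/°F × 9/5 = 25.6×10⁻⁶/K.
E·α·ΔT = 222.0 MPa ⇒ ΔT = 222.0 / (45.09×10³ × 25.6×10⁻⁶) = 192.6 K.
T = 27.2 + 192.6 = 219.8 °C.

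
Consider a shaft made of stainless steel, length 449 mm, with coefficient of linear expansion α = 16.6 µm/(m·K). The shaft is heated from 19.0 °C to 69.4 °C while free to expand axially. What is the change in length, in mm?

ΔT = 69.4 − 19.0 = 50.40 K.
ΔL = α·L₀·ΔT = 16.6×10⁻⁶ × 449 mm × 50.40 K = 0.376 mm.

0.376 mm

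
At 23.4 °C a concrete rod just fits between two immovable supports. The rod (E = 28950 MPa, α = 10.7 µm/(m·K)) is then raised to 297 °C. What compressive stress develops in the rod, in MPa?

84.8 MPa

E = 28950 MPa = 28.95 GPa.
ΔT = 273.6 K. Constrained thermal stress σ = E·α·ΔT = 28.95×10³ MPa × 10.7×10⁻⁶ × 273.6 = 84.8 MPa (compressive).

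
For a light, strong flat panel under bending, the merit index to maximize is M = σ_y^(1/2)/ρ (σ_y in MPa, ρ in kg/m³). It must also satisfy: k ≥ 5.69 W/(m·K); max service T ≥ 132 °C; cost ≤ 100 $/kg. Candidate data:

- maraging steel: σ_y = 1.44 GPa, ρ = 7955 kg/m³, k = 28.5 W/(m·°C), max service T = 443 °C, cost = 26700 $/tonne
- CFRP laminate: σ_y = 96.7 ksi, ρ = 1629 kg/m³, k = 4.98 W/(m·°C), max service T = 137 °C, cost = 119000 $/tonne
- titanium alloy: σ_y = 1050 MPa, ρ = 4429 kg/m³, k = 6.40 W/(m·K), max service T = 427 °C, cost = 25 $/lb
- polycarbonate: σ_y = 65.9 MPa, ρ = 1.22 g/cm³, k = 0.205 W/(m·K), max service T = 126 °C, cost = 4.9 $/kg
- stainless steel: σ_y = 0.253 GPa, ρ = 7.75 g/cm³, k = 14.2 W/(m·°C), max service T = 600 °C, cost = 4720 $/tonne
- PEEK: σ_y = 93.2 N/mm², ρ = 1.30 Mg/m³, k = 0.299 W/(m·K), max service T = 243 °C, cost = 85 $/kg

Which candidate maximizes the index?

titanium alloy

Screen on constraints: k ≥ 5.69 W/(m·K); max service T ≥ 132 °C; cost ≤ 100 $/kg. Survivors: maraging steel, titanium alloy, stainless steel.
Normalizing units and computing the index:
  maraging steel: σ_y = 1440 MPa, ρ = 7955 kg/m³
  titanium alloy: σ_y = 1050 MPa, ρ = 4429 kg/m³
  stainless steel: σ_y = 253.0 MPa, ρ = 7750 kg/m³
  titanium alloy: M = 7.32×10⁻³
  maraging steel: M = 4.77×10⁻³
  stainless steel: M = 2.05×10⁻³
Highest index: titanium alloy.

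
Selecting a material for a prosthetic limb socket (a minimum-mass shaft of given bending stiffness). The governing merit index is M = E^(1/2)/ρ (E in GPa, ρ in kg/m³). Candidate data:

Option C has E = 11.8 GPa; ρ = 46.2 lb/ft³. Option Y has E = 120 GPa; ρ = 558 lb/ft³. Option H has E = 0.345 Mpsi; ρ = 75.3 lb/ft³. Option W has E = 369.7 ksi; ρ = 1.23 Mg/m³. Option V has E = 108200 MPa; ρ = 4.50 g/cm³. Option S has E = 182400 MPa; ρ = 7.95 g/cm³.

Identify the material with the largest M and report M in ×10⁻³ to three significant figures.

Putting every candidate on a common basis:
  option C: E = 11.80 GPa, ρ = 740.1 kg/m³
  option Y: E = 120.0 GPa, ρ = 8938 kg/m³
  option H: E = 2.379 GPa, ρ = 1206 kg/m³
  option W: E = 2.549 GPa, ρ = 1230 kg/m³
  option V: E = 108.2 GPa, ρ = 4500 kg/m³
  option S: E = 182.4 GPa, ρ = 7950 kg/m³
  option C: M = 4.64×10⁻³
  option V: M = 2.31×10⁻³
  option S: M = 1.70×10⁻³
  option W: M = 1.30×10⁻³
  option H: M = 1.28×10⁻³
  option Y: M = 1.23×10⁻³
Highest index: option C.

option C, M = 4.64×10⁻³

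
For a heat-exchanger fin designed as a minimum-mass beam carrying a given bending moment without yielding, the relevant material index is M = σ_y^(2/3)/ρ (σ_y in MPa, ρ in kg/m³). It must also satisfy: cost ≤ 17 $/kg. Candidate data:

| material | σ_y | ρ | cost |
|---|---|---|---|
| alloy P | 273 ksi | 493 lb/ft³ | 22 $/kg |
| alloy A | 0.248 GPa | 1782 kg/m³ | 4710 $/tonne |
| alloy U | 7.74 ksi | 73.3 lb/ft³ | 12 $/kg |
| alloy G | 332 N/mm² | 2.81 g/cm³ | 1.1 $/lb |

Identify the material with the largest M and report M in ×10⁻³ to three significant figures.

alloy A, M = 22.2×10⁻³

Screen on constraints: cost ≤ 17 $/kg. Survivors: alloy A, alloy U, alloy G.
Convert each candidate to consistent units, then evaluate M:
  alloy A: σ_y = 248.0 MPa, ρ = 1782 kg/m³
  alloy U: σ_y = 53.37 MPa, ρ = 1174 kg/m³
  alloy G: σ_y = 332.0 MPa, ρ = 2810 kg/m³
  alloy A: M = 22.2×10⁻³
  alloy G: M = 17.1×10⁻³
  alloy U: M = 12.1×10⁻³
Highest index: alloy A.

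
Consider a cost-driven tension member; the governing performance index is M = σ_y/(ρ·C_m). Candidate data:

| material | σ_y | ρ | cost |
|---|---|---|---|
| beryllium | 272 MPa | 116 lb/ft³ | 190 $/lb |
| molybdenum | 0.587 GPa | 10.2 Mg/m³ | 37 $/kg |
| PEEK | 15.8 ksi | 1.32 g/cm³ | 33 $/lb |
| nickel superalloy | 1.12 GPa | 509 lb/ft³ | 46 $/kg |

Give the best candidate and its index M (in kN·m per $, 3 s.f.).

Putting every candidate on a common basis:
  beryllium: σ_y = 272.0 MPa, ρ = 1858 kg/m³, cost = 418.9 $/kg
  molybdenum: σ_y = 587.0 MPa, ρ = 10200 kg/m³, cost = 37.00 $/kg
  PEEK: σ_y = 108.9 MPa, ρ = 1320 kg/m³, cost = 72.75 $/kg
  nickel superalloy: σ_y = 1120 MPa, ρ = 8153 kg/m³, cost = 46.00 $/kg
  nickel superalloy: M = 2.99 kN·m per $
  molybdenum: M = 1.56 kN·m per $
  PEEK: M = 1.13 kN·m per $
  beryllium: M = 0.349 kN·m per $
Nickel superalloy ranks first.

nickel superalloy, M = 2.99 kN·m per $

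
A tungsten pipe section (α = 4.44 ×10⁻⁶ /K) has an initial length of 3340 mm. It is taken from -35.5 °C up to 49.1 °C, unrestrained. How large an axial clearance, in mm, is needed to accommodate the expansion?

ΔT = 49.1 − (-35.5) = 84.60 K.
ΔL = α·L₀·ΔT = 4.44×10⁻⁶ × 3340 mm × 84.60 K = 1.25 mm.

1.25 mm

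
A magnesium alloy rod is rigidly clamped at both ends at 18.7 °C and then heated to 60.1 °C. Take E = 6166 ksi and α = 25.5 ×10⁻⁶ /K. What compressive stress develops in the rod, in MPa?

44.9 MPa

E = 6166 ksi = 42.51 GPa.
ΔT = 41.40 K. Constrained thermal stress σ = E·α·ΔT = 42.51×10³ MPa × 25.5×10⁻⁶ × 41.40 = 44.9 MPa (compressive).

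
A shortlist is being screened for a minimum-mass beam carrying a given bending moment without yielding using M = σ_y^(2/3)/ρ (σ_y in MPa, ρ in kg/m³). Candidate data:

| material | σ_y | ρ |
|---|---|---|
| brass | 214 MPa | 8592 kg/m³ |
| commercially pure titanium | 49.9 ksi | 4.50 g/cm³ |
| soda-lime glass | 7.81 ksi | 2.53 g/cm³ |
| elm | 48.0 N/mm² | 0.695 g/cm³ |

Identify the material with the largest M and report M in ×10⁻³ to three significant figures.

In SI units:
  brass: σ_y = 214.0 MPa, ρ = 8592 kg/m³
  commercially pure titanium: σ_y = 344.0 MPa, ρ = 4500 kg/m³
  soda-lime glass: σ_y = 53.85 MPa, ρ = 2530 kg/m³
  elm: σ_y = 48.00 MPa, ρ = 695.0 kg/m³
  elm: M = 19.0×10⁻³
  commercially pure titanium: M = 10.9×10⁻³
  soda-lime glass: M = 5.64×10⁻³
  brass: M = 4.16×10⁻³
Elm ranks first.

elm, M = 19.0×10⁻³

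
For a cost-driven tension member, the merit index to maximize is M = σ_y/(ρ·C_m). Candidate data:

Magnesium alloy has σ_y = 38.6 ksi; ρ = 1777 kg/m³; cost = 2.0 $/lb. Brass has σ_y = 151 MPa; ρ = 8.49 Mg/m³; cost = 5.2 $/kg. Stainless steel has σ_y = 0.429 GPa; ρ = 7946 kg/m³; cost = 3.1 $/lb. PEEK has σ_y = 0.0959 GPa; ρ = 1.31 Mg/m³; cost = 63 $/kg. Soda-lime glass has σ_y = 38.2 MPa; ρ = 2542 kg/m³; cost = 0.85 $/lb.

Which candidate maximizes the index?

magnesium alloy

Putting every candidate on a common basis:
  magnesium alloy: σ_y = 266.1 MPa, ρ = 1777 kg/m³, cost = 4.409 $/kg
  brass: σ_y = 151.0 MPa, ρ = 8490 kg/m³, cost = 5.200 $/kg
  stainless steel: σ_y = 429.0 MPa, ρ = 7946 kg/m³, cost = 6.834 $/kg
  PEEK: σ_y = 95.90 MPa, ρ = 1310 kg/m³, cost = 63.00 $/kg
  soda-lime glass: σ_y = 38.20 MPa, ρ = 2542 kg/m³, cost = 1.874 $/kg
  magnesium alloy: M = 34.0 kN·m per $
  soda-lime glass: M = 8.02 kN·m per $
  stainless steel: M = 7.90 kN·m per $
  brass: M = 3.42 kN·m per $
  PEEK: M = 1.16 kN·m per $
The maximum is for magnesium alloy.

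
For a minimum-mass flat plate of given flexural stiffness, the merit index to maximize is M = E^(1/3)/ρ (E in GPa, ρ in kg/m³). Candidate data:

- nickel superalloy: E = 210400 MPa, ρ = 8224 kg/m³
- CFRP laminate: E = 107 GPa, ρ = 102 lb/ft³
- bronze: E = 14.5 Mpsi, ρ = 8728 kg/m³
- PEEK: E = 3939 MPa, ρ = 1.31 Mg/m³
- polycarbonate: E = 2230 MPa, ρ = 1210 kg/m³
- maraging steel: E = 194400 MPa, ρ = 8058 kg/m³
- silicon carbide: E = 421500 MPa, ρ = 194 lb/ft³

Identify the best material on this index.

CFRP laminate

After converting to SI:
  nickel superalloy: E = 210.4 GPa, ρ = 8224 kg/m³
  CFRP laminate: E = 107.0 GPa, ρ = 1634 kg/m³
  bronze: E = 99.97 GPa, ρ = 8728 kg/m³
  PEEK: E = 3.939 GPa, ρ = 1310 kg/m³
  polycarbonate: E = 2.230 GPa, ρ = 1210 kg/m³
  maraging steel: E = 194.4 GPa, ρ = 8058 kg/m³
  silicon carbide: E = 421.5 GPa, ρ = 3108 kg/m³
  CFRP laminate: M = 2.91×10⁻³
  silicon carbide: M = 2.41×10⁻³
  PEEK: M = 1.21×10⁻³
  polycarbonate: M = 1.08×10⁻³
  nickel superalloy: M = 0.723×10⁻³
  maraging steel: M = 0.719×10⁻³
  bronze: M = 0.532×10⁻³
The maximum is for CFRP laminate.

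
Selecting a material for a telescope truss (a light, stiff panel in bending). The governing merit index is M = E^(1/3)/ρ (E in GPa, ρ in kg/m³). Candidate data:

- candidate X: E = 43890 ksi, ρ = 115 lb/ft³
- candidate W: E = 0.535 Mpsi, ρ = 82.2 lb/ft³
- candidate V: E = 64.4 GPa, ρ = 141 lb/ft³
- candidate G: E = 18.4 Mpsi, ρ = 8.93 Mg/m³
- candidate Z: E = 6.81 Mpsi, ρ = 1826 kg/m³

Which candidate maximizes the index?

candidate X

Convert each candidate to consistent units, then evaluate M:
  candidate X: E = 302.6 GPa, ρ = 1842 kg/m³
  candidate W: E = 3.689 GPa, ρ = 1317 kg/m³
  candidate V: E = 64.40 GPa, ρ = 2259 kg/m³
  candidate G: E = 126.9 GPa, ρ = 8930 kg/m³
  candidate Z: E = 46.95 GPa, ρ = 1826 kg/m³
  candidate X: M = 3.64×10⁻³
  candidate Z: M = 1.98×10⁻³
  candidate V: M = 1.77×10⁻³
  candidate W: M = 1.17×10⁻³
  candidate G: M = 0.563×10⁻³
Candidate X ranks first.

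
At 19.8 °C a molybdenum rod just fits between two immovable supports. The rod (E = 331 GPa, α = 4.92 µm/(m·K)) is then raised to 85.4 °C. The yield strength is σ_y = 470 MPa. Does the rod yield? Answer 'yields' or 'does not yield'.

does not yield

ΔT = 65.60 K. Constrained thermal stress σ = E·α·ΔT = 331.0×10³ MPa × 4.92×10⁻⁶ × 65.60 = 107 MPa (compressive).
Compare to σ_y = 470 MPa: σ < σ_y, so it does not yield.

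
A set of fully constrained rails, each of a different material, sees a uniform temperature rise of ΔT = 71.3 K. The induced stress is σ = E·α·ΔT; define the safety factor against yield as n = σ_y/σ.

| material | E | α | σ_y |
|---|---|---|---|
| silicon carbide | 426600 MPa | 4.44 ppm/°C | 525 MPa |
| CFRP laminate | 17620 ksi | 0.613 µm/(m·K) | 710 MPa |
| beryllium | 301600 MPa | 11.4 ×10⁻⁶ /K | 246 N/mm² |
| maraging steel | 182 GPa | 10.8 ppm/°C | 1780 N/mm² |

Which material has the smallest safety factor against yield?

With everything in SI (GPa, ×10⁻⁶/K, MPa):
  silicon carbide: E = 426.6, α = 4.44, σ_y = 525.0 → σ = 135 MPa, n = 3.89
  CFRP laminate: E = 121.5, α = 0.613, σ_y = 710.0 → σ = 5.31 MPa, n = 134
  beryllium: E = 301.6, α = 11.4, σ_y = 246.0 → σ = 245 MPa, n = 1.00
  maraging steel: E = 182.0, α = 10.8, σ_y = 1780 → σ = 140 MPa, n = 12.7
Smallest n: beryllium with n = 1.00.

beryllium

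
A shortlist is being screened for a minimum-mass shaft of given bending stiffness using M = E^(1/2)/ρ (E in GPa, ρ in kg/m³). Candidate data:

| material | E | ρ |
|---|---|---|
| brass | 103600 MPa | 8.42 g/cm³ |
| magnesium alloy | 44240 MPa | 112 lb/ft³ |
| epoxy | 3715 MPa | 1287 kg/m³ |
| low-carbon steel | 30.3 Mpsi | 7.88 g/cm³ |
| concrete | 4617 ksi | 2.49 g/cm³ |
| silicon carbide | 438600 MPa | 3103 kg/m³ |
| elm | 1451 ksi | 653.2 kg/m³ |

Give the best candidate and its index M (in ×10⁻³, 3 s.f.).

silicon carbide, M = 6.75×10⁻³

After converting to SI:
  brass: E = 103.6 GPa, ρ = 8420 kg/m³
  magnesium alloy: E = 44.24 GPa, ρ = 1794 kg/m³
  epoxy: E = 3.715 GPa, ρ = 1287 kg/m³
  low-carbon steel: E = 208.9 GPa, ρ = 7880 kg/m³
  concrete: E = 31.83 GPa, ρ = 2490 kg/m³
  silicon carbide: E = 438.6 GPa, ρ = 3103 kg/m³
  elm: E = 10.00 GPa, ρ = 653.2 kg/m³
  silicon carbide: M = 6.75×10⁻³
  elm: M = 4.84×10⁻³
  magnesium alloy: M = 3.71×10⁻³
  concrete: M = 2.27×10⁻³
  low-carbon steel: M = 1.83×10⁻³
  epoxy: M = 1.50×10⁻³
  brass: M = 1.21×10⁻³
Highest index: silicon carbide.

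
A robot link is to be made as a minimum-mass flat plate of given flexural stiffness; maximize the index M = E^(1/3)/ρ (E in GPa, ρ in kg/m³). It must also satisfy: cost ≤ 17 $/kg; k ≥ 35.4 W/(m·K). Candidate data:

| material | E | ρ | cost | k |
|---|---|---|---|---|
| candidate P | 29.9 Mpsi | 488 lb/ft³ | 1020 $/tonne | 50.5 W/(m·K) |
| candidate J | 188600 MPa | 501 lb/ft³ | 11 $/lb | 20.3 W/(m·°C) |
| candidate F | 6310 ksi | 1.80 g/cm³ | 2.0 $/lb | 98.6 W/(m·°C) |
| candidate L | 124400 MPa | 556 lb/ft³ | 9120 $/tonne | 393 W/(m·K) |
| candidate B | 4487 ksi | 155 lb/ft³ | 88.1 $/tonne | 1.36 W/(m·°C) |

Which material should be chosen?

Screen on constraints: cost ≤ 17 $/kg; k ≥ 35.4 W/(m·K). Survivors: candidate P, candidate F, candidate L.
In SI units:
  candidate P: E = 206.2 GPa, ρ = 7817 kg/m³
  candidate F: E = 43.51 GPa, ρ = 1800 kg/m³
  candidate L: E = 124.4 GPa, ρ = 8906 kg/m³
  candidate F: M = 1.95×10⁻³
  candidate P: M = 0.756×10⁻³
  candidate L: M = 0.561×10⁻³
Highest index: candidate F.

candidate F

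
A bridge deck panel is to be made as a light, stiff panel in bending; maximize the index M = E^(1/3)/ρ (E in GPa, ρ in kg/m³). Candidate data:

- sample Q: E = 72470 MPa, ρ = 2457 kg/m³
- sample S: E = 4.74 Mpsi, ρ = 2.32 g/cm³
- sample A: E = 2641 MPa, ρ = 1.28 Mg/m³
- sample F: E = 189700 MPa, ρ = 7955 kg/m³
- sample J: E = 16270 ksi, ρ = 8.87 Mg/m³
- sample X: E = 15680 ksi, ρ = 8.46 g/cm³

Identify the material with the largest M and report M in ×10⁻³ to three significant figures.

Convert each candidate to consistent units, then evaluate M:
  sample Q: E = 72.47 GPa, ρ = 2457 kg/m³
  sample S: E = 32.68 GPa, ρ = 2320 kg/m³
  sample A: E = 2.641 GPa, ρ = 1280 kg/m³
  sample F: E = 189.7 GPa, ρ = 7955 kg/m³
  sample J: E = 112.2 GPa, ρ = 8870 kg/m³
  sample X: E = 108.1 GPa, ρ = 8460 kg/m³
  sample Q: M = 1.70×10⁻³
  sample S: M = 1.38×10⁻³
  sample A: M = 1.08×10⁻³
  sample F: M = 0.722×10⁻³
  sample X: M = 0.563×10⁻³
  sample J: M = 0.544×10⁻³
Highest index: sample Q.

sample Q, M = 1.70×10⁻³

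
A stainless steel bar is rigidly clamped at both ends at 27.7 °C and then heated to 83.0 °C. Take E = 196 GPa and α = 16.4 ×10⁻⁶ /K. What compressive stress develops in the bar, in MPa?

ΔT = 55.30 K. Constrained thermal stress σ = E·α·ΔT = 196.0×10³ MPa × 16.4×10⁻⁶ × 55.30 = 178 MPa (compressive).

178 MPa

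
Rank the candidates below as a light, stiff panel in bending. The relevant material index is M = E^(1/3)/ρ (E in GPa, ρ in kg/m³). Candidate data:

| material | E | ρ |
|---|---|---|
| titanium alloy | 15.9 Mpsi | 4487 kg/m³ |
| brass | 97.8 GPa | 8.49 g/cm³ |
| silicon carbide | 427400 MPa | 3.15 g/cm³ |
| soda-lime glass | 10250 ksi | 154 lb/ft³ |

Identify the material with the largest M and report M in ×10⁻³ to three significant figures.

After converting to SI:
  titanium alloy: E = 109.6 GPa, ρ = 4487 kg/m³
  brass: E = 97.80 GPa, ρ = 8490 kg/m³
  silicon carbide: E = 427.4 GPa, ρ = 3150 kg/m³
  soda-lime glass: E = 70.67 GPa, ρ = 2467 kg/m³
  silicon carbide: M = 2.39×10⁻³
  soda-lime glass: M = 1.68×10⁻³
  titanium alloy: M = 1.07×10⁻³
  brass: M = 0.543×10⁻³
Highest index: silicon carbide.

silicon carbide, M = 2.39×10⁻³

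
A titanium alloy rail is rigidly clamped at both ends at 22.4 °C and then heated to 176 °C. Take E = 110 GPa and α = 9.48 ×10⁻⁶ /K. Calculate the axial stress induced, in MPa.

ΔT = 153.6 K. Constrained thermal stress σ = E·α·ΔT = 110.0×10³ MPa × 9.48×10⁻⁶ × 153.6 = 160 MPa (compressive).

160 MPa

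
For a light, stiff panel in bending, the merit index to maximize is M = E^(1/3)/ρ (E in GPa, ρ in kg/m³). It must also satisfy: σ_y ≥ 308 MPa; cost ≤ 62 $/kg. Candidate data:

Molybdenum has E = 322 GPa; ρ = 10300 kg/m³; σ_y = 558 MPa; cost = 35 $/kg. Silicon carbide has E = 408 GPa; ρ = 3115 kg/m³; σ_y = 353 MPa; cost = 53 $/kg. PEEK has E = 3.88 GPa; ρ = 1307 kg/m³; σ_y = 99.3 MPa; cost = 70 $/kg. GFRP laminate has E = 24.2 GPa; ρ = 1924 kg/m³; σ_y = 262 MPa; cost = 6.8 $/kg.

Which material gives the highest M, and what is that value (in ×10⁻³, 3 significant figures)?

silicon carbide, M = 2.38×10⁻³

Screen on constraints: σ_y ≥ 308 MPa; cost ≤ 62 $/kg. Survivors: molybdenum, silicon carbide.
Evaluate M for each candidate:
  silicon carbide: M = 2.38×10⁻³
  molybdenum: M = 0.665×10⁻³
Silicon carbide ranks first.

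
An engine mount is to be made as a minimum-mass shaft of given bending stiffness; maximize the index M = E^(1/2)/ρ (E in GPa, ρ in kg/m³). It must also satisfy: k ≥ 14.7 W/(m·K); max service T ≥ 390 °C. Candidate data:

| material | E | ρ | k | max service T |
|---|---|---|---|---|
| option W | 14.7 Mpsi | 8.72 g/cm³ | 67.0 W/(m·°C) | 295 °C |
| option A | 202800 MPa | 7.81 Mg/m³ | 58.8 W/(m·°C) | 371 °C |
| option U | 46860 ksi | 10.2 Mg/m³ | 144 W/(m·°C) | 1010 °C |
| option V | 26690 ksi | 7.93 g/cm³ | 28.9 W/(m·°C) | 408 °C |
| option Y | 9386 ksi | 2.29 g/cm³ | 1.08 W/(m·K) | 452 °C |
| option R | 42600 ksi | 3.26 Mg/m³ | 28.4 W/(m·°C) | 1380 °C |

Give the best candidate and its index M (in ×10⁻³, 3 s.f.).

Screen on constraints: k ≥ 14.7 W/(m·K); max service T ≥ 390 °C. Survivors: option U, option V, option R.
Putting every candidate on a common basis:
  option U: E = 323.1 GPa, ρ = 10200 kg/m³
  option V: E = 184.0 GPa, ρ = 7930 kg/m³
  option R: E = 293.7 GPa, ρ = 3260 kg/m³
  option R: M = 5.26×10⁻³
  option U: M = 1.76×10⁻³
  option V: M = 1.71×10⁻³
Highest index: option R.

option R, M = 5.26×10⁻³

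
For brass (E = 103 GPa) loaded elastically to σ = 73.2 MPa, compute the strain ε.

7.11×10⁻⁴

ε = σ/E = 73.2 / 103000 = 7.11×10⁻⁴.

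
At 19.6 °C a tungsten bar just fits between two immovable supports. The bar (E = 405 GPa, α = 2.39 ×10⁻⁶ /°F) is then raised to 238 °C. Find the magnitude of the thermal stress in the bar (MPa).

α = 2.39×10⁻⁶/°F × 9/5 = 4.30×10⁻⁶/K.
ΔT = 218.4 K. Constrained thermal stress σ = E·α·ΔT = 405.0×10³ MPa × 4.30×10⁻⁶ × 218.4 = 381 MPa (compressive).

381 MPa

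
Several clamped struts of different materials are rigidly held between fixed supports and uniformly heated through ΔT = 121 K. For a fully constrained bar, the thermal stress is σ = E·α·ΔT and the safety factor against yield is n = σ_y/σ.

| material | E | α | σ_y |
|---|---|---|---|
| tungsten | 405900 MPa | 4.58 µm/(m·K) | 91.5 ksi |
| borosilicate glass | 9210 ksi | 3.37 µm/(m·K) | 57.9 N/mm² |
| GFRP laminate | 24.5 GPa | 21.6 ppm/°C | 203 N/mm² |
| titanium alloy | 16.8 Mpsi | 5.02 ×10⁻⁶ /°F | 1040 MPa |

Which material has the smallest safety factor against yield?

borosilicate glass

Per material, after unit conversion:
  tungsten: E = 405.9, α = 4.58, σ_y = 630.9 → σ = 225 MPa, n = 2.80
  borosilicate glass: E = 63.50, α = 3.37, σ_y = 57.90 → σ = 25.9 MPa, n = 2.24
  GFRP laminate: E = 24.50, α = 21.6, σ_y = 203.0 → σ = 64.0 MPa, n = 3.17
  titanium alloy: E = 115.8, α = 9.04, σ_y = 1040 → σ = 127 MPa, n = 8.21
Smallest n: borosilicate glass with n = 2.24.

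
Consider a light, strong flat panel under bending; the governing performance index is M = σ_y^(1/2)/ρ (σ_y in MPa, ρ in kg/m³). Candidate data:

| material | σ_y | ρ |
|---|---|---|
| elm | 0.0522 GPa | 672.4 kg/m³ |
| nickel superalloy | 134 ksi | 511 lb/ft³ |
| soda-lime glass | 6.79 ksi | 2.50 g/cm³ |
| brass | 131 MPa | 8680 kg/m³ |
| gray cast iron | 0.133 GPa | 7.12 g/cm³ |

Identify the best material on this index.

elm

Normalizing units and computing the index:
  elm: σ_y = 52.20 MPa, ρ = 672.4 kg/m³
  nickel superalloy: σ_y = 923.9 MPa, ρ = 8185 kg/m³
  soda-lime glass: σ_y = 46.82 MPa, ρ = 2500 kg/m³
  brass: σ_y = 131.0 MPa, ρ = 8680 kg/m³
  gray cast iron: σ_y = 133.0 MPa, ρ = 7120 kg/m³
  elm: M = 10.7×10⁻³
  nickel superalloy: M = 3.71×10⁻³
  soda-lime glass: M = 2.74×10⁻³
  gray cast iron: M = 1.62×10⁻³
  brass: M = 1.32×10⁻³
The maximum is for elm.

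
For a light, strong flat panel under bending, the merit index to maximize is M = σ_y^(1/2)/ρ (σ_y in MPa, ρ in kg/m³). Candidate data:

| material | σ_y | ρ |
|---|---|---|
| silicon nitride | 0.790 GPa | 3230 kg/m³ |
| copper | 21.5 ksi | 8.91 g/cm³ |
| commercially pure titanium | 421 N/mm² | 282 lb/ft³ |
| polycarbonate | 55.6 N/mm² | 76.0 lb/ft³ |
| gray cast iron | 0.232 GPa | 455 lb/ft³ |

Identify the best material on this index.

Putting every candidate on a common basis:
  silicon nitride: σ_y = 790.0 MPa, ρ = 3230 kg/m³
  copper: σ_y = 148.2 MPa, ρ = 8910 kg/m³
  commercially pure titanium: σ_y = 421.0 MPa, ρ = 4517 kg/m³
  polycarbonate: σ_y = 55.60 MPa, ρ = 1217 kg/m³
  gray cast iron: σ_y = 232.0 MPa, ρ = 7288 kg/m³
  silicon nitride: M = 8.70×10⁻³
  polycarbonate: M = 6.12×10⁻³
  commercially pure titanium: M = 4.54×10⁻³
  gray cast iron: M = 2.09×10⁻³
  copper: M = 1.37×10⁻³
Highest index: silicon nitride.

silicon nitride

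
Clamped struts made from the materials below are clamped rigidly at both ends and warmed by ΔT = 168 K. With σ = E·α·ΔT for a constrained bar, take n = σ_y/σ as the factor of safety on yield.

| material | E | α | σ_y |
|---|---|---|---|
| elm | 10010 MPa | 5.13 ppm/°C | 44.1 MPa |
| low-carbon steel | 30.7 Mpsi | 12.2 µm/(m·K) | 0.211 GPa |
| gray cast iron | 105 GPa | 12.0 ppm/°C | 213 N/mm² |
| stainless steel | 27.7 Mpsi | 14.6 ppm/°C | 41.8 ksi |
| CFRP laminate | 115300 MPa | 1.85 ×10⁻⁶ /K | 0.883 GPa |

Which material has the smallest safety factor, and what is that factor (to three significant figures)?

Converting E to GPa, α to ×10⁻⁶/K, σ_y to MPa, then σ and n for each:
  elm: E = 10.01, α = 5.13, σ_y = 44.10 → σ = 8.63 MPa, n = 5.11
  low-carbon steel: E = 211.7, α = 12.2, σ_y = 211.0 → σ = 434 MPa, n = 0.486
  gray cast iron: E = 105.0, α = 12.0, σ_y = 213.0 → σ = 212 MPa, n = 1.01
  stainless steel: E = 191.0, α = 14.6, σ_y = 288.2 → σ = 468 MPa, n = 0.615
  CFRP laminate: E = 115.3, α = 1.85, σ_y = 883.0 → σ = 35.8 MPa, n = 24.6
Low-carbon steel has the lowest safety factor, n = 0.486.

low-carbon steel, n = 0.486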